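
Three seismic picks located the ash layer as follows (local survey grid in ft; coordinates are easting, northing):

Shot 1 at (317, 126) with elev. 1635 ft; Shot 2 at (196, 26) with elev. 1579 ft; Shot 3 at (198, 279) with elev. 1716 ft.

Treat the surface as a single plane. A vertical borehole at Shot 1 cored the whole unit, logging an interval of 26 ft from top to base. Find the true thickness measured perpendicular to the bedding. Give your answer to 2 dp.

Let the plane be z = a·easting + b·northing + c.
Shot 2−Shot 1: −121a − 100b = −56;  Shot 3−Shot 1: −119a + 153b = 81.
Solving gives a = 0.01539, b = 0.54138.
|∇z| = √(a²+b²) = 0.54160, so dip δ = arctan(0.54160) = 28.44°.
True thickness = vertical thickness × cos δ = 26 × cos 28.44° = 22.86 ft.

22.86 ft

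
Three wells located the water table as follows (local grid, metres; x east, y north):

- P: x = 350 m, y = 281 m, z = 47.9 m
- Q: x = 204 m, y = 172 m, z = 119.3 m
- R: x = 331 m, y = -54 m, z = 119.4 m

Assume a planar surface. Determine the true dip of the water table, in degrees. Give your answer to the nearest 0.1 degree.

21.6°

Two edge vectors: P→Q = (-146, -109, 71.4), P→R = (-19, -335, 71.5).
Normal n = (P→Q) × (P→R) = (16125.5, 9082.4, 46839).
So ∂z/∂x = −n_x/n_z = −0.34428 and ∂z/∂y = −n_y/n_z = −0.19391.
Gradient magnitude |∇z| = √(a² + b²) = √(0.11853 + 0.03760) = 0.39513.
True dip = arctan(0.39513) = 21.6°, dipping toward ENE (azimuth ≈ 061°).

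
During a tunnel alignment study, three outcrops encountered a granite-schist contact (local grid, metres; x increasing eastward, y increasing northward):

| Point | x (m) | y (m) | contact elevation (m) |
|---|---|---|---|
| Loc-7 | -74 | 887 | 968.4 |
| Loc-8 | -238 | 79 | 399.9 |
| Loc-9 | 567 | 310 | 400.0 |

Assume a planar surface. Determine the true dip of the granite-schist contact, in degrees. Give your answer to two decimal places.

Two edge vectors: Loc-7→Loc-8 = (-164, -808, -568.5), Loc-7→Loc-9 = (641, -577, -568.4).
Normal n = (Loc-7→Loc-8) × (Loc-7→Loc-9) = (131242.7, -457626.1, 612556).
So ∂z/∂x = −n_x/n_z = −0.21425 and ∂z/∂y = −n_y/n_z = 0.74708.
Gradient magnitude |∇z| = √(a² + b²) = √(0.04590 + 0.55812) = 0.77719.
True dip = arctan(0.77719) = 37.85°, dipping toward SSE (azimuth ≈ 164°).

37.85°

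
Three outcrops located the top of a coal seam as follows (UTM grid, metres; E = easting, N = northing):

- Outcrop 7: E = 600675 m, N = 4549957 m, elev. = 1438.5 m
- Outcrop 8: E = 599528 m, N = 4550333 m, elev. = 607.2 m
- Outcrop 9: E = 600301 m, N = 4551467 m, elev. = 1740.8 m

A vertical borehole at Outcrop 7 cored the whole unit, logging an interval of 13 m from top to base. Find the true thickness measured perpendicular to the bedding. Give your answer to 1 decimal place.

Two edge vectors: Outcrop 7→Outcrop 8 = (-1147, 376, -831.3), Outcrop 7→Outcrop 9 = (-374, 1510, 302.3).
Normal n = (Outcrop 7→Outcrop 8) × (Outcrop 7→Outcrop 9) = (1368927.8, 657644.3, -1591346).
So ∂z/∂E = −n_x/n_z = 0.86023 and ∂z/∂N = −n_y/n_z = 0.41326.
|∇z| = √(a²+b²) = 0.95435, so dip δ = arctan(0.95435) = 43.66°.
True thickness = vertical thickness × cos δ = 13 × cos 43.66° = 9.4 m.

9.4 m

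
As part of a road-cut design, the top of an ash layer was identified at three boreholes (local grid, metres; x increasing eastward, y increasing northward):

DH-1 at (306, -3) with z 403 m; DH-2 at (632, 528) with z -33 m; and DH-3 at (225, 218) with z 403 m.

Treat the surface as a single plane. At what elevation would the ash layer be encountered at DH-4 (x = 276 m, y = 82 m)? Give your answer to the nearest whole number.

402 m

Let the plane be z = a·x + b·y + c.
DH-2−DH-1: 326a + 531b = −436;  DH-3−DH-1: −81a + 221b = 0.
Solving gives a = −0.83746, b = −0.30694.
Then c = 403 − a·306 − b·-3 = 658.34.
At (276, 82): z = −231.1 − 25.2 + 658.34 = 402.0 m.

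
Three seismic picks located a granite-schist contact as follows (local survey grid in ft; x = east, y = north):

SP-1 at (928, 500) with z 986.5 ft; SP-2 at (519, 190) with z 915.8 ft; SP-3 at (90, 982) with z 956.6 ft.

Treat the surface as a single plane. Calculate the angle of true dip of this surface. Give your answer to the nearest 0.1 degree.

8.0°

Let the plane be z = a·x + b·y + c.
SP-2−SP-1: −409a − 310b = −70.7;  SP-3−SP-1: −838a + 482b = −29.9.
Solving gives a = 0.09487, b = 0.10290.
Gradient magnitude |∇z| = √(a² + b²) = √(0.00900 + 0.01059) = 0.13996.
True dip = arctan(0.13996) = 8.0°, dipping toward SW (azimuth ≈ 223°).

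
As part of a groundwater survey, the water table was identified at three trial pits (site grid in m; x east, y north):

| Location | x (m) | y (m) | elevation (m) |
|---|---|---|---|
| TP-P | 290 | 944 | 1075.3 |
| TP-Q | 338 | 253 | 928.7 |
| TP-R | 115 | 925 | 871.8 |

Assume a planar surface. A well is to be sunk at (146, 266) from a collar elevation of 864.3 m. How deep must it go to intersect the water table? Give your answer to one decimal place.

149.0 m

Two edge vectors: TP-P→TP-Q = (48, -691, -146.6), TP-P→TP-R = (-175, -19, -203.5).
Normal n = (TP-P→TP-Q) × (TP-P→TP-R) = (137833.1, 35423, -121837).
So ∂z/∂x = −n_x/n_z = 1.13129 and ∂z/∂y = −n_y/n_z = 0.29074.
Intercept c from TP-P: 1075.3 − 328.07 − 274.46 = 472.77.
At (146, 266): z_contact = 165.17 + 77.34 + 472.77 = 715.27 m.
Depth below ground = 864.3 − 715.27 = 149.0 m.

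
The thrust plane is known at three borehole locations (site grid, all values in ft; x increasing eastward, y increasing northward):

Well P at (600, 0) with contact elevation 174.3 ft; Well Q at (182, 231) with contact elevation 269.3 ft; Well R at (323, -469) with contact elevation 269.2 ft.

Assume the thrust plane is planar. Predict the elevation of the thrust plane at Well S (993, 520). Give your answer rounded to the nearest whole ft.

47 ft

Let the plane be z = a·x + b·y + c.
Well Q−Well P: −418a + 231b = 95;  Well R−Well P: −277a − 469b = 94.9.
Solving gives a = −0.25565, b = −0.05135.
Then c = 174.3 − a·600 − b·0 = 327.69.
At (993, 520): z = −253.9 − 26.7 + 327.69 = 47.1 ft.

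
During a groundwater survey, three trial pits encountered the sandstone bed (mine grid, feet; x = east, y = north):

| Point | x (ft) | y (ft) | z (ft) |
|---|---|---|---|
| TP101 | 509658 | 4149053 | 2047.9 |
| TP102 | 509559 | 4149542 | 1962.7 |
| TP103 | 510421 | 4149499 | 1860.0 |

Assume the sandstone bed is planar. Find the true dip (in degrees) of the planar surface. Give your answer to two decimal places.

Two edge vectors: TP101→TP102 = (-99, 489, -85.2), TP101→TP103 = (763, 446, -187.9).
Normal n = (TP101→TP102) × (TP101→TP103) = (-53883.9, -83609.7, -417261).
So ∂z/∂x = −n_x/n_z = −0.12914 and ∂z/∂y = −n_y/n_z = −0.20038.
Gradient magnitude |∇z| = √(a² + b²) = √(0.01668 + 0.04015) = 0.23839.
True dip = arctan(0.23839) = 13.41°, dipping toward NNE (azimuth ≈ 033°).

13.41°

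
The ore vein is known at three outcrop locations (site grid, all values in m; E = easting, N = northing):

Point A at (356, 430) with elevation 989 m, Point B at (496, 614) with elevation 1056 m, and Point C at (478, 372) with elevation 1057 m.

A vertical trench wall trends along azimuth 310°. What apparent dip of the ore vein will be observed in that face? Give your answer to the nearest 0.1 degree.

23.7°

Two edge vectors: Point A→Point B = (140, 184, 67), Point A→Point C = (122, -58, 68).
Normal n = (Point A→Point B) × (Point A→Point C) = (16398, -1346, -30568).
So ∂z/∂E = −n_x/n_z = 0.53644 and ∂z/∂N = −n_y/n_z = −0.04403.
Unit vector along 310° is (sin 310°, cos 310°) = (-0.7660, 0.6428).
Slope in that direction = a·(-0.7660) + b·(0.6428) = −0.43924.
Apparent dip = arctan|0.43924| = 23.7° (true dip is 28.3°, so apparent ≤ true as expected).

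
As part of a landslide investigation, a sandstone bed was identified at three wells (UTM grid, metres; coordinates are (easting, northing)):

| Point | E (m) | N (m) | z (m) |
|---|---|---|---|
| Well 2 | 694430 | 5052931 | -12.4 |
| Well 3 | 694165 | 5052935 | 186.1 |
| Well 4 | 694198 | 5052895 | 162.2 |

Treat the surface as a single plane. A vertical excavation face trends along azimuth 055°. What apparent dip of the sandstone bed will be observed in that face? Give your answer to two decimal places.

Let the plane be z = a·E + b·N + c.
Well 3−Well 2: −265a + 4b = 198.5;  Well 4−Well 2: −232a − 36b = 174.6.
Solving gives a = −0.74937, b = −0.02073.
Unit vector along 055° is (sin 55°, cos 55°) = (0.8192, 0.5736).
Slope in that direction = a·(0.8192) + b·(0.5736) = −0.62574.
Apparent dip = arctan|0.62574| = 32.04° (true dip is 36.9°, so apparent ≤ true as expected).

32.04°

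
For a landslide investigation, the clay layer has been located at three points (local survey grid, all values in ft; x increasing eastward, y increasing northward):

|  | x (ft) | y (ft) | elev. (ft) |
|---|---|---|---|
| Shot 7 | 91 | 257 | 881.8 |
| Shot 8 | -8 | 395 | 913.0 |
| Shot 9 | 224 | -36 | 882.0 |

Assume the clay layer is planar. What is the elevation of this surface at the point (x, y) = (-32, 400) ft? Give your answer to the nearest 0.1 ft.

931.7 ft

Let the plane be z = a·x + b·y + c.
Shot 8−Shot 7: −99a + 138b = 31.2;  Shot 9−Shot 7: 133a − 293b = 0.2.
Solving gives a = −0.86072, b = −0.39138.
Then c = 881.8 − a·91 − b·257 = 1060.71.
At (-32, 400): z = 27.5 − 156.6 + 1060.71 = 931.7 ft.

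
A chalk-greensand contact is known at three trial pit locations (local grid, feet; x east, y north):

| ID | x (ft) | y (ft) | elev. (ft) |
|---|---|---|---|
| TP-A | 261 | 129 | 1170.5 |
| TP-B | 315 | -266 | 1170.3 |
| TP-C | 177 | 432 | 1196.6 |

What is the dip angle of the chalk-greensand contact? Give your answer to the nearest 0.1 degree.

Two edge vectors: TP-A→TP-B = (54, -395, -0.2), TP-A→TP-C = (-84, 303, 26.1).
Normal n = (TP-A→TP-B) × (TP-A→TP-C) = (-10248.9, -1392.6, -16818).
So ∂z/∂x = −n_x/n_z = −0.60940 and ∂z/∂y = −n_y/n_z = −0.08280.
Gradient magnitude |∇z| = √(a² + b²) = √(0.37137 + 0.00686) = 0.61500.
True dip = arctan(0.61500) = 31.6°, dipping toward E (azimuth ≈ 082°).

31.6°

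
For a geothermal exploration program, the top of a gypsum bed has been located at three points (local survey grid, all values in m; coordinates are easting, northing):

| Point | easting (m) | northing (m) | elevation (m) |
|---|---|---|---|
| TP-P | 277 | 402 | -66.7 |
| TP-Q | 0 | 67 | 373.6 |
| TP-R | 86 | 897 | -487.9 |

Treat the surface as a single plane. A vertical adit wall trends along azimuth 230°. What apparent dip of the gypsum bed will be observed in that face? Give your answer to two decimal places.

Let the plane be z = a·easting + b·northing + c.
TP-Q−TP-P: −277a − 335b = 440.3;  TP-R−TP-P: −191a + 495b = −421.2.
Solving gives a = −0.38213, b = −0.99836.
Unit vector along 230° is (sin 230°, cos 230°) = (-0.7660, -0.6428).
Slope in that direction = a·(-0.7660) + b·(-0.6428) = 0.93446.
Apparent dip = arctan|0.93446| = 43.06° (true dip is 46.9°, so apparent ≤ true as expected).

43.06°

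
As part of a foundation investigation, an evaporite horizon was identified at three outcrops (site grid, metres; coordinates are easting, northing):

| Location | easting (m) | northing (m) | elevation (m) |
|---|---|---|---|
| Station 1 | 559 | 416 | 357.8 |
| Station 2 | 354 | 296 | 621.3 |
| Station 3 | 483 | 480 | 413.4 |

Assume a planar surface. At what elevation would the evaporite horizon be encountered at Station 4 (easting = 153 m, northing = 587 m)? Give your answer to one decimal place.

721.1 m

Two edge vectors: Station 1→Station 2 = (-205, -120, 263.5), Station 1→Station 3 = (-76, 64, 55.6).
Normal n = (Station 1→Station 2) × (Station 1→Station 3) = (-23536, -8628, -22240).
So ∂z/∂easting = −n_x/n_z = −1.05827 and ∂z/∂northing = −n_y/n_z = −0.38795.
Intercept c from Station 1: 357.8 + 591.57 + 161.39 = 1110.76.
At (153, 587): z = −161.9 − 227.7 + 1110.76 = 721.1 m.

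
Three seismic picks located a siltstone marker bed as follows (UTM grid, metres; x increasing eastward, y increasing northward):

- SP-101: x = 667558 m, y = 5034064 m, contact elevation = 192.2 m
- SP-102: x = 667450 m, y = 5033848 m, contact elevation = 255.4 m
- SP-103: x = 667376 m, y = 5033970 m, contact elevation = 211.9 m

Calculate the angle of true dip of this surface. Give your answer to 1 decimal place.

18.1°

Let the plane be z = a·x + b·y + c.
SP-102−SP-101: −108a − 216b = 63.2;  SP-103−SP-101: −182a − 94b = 19.7.
Solving gives a = 0.05781, b = −0.32150.
Gradient magnitude |∇z| = √(a² + b²) = √(0.00334 + 0.10336) = 0.32665.
True dip = arctan(0.32665) = 18.1°, dipping toward N (azimuth ≈ 350°).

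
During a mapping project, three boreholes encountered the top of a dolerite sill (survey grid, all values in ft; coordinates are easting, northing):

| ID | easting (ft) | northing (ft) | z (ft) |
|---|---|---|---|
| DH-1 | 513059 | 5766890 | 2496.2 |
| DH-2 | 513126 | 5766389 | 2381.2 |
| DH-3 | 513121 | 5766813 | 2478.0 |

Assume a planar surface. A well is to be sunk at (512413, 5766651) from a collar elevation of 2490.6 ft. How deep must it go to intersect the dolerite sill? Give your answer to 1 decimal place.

Two edge vectors: DH-1→DH-2 = (67, -501, -115), DH-1→DH-3 = (62, -77, -18.2).
Normal n = (DH-1→DH-2) × (DH-1→DH-3) = (263.2, -5910.6, 25903).
So ∂z/∂easting = −n_x/n_z = −0.010160985 and ∂z/∂northing = −n_y/n_z = 0.228182064.
Intercept c from DH-1: 2496.2 + 5213.18 − 1315900.86 = −1308191.48.
At (512413, 5766651): z_contact = −5206.62 + 1315846.33 − 1308191.48 = 2448.23 ft.
Depth below ground = 2490.6 − 2448.23 = 42.4 ft.

42.4 ft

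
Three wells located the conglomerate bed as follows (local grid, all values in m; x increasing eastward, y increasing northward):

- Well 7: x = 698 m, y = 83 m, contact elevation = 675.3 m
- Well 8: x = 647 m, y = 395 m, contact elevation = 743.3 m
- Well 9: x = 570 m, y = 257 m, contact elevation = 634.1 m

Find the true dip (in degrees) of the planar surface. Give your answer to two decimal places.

Two edge vectors: Well 7→Well 8 = (-51, 312, 68), Well 7→Well 9 = (-128, 174, -41.2).
Normal n = (Well 7→Well 8) × (Well 7→Well 9) = (-24686.4, -10805.2, 31062).
So ∂z/∂x = −n_x/n_z = 0.79475 and ∂z/∂y = −n_y/n_z = 0.34786.
Gradient magnitude |∇z| = √(a² + b²) = √(0.63162 + 0.12101) = 0.86754.
True dip = arctan(0.86754) = 40.94°, dipping toward WSW (azimuth ≈ 246°).

40.94°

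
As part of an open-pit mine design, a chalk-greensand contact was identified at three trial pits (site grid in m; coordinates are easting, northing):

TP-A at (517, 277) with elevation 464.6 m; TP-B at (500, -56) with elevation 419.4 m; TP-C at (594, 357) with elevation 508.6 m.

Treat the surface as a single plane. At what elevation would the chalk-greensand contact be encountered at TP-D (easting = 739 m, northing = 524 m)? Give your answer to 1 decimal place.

Let the plane be z = a·easting + b·northing + c.
TP-B−TP-A: −17a − 333b = −45.2;  TP-C−TP-A: 77a + 80b = 44.
Solving gives a = 0.45451, b = 0.11253.
Then c = 464.6 − a·517 − b·277 = 198.45.
At (739, 524): z = 335.9 + 59.0 + 198.45 = 593.3 m.

593.3 m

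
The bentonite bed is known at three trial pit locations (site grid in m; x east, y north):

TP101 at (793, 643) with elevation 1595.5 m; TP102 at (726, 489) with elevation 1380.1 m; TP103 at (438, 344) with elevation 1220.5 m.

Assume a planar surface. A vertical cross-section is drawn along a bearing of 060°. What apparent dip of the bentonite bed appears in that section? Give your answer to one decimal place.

Let the plane be z = a·x + b·y + c.
TP102−TP101: −67a − 154b = −215.4;  TP103−TP101: −355a − 299b = −375.
Solving gives a = −0.19212, b = 1.48229.
Unit vector along 060° is (sin 60°, cos 60°) = (0.8660, 0.5000).
Slope in that direction = a·(0.8660) + b·(0.5000) = 0.57476.
Apparent dip = arctan|0.57476| = 29.9° (true dip is 56.2°, so apparent ≤ true as expected).

29.9°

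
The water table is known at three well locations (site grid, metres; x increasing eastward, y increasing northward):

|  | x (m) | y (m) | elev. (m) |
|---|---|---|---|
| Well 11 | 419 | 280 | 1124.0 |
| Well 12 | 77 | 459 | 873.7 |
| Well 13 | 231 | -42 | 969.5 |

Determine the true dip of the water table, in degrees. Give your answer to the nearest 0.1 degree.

Two edge vectors: Well 11→Well 12 = (-342, 179, -250.3), Well 11→Well 13 = (-188, -322, -154.5).
Normal n = (Well 11→Well 12) × (Well 11→Well 13) = (-108252.1, -5782.6, 143776).
So ∂z/∂x = −n_x/n_z = 0.75292 and ∂z/∂y = −n_y/n_z = 0.04022.
Gradient magnitude |∇z| = √(a² + b²) = √(0.56689 + 0.00162) = 0.75400.
True dip = arctan(0.75400) = 37.0°, dipping toward W (azimuth ≈ 267°).

37.0°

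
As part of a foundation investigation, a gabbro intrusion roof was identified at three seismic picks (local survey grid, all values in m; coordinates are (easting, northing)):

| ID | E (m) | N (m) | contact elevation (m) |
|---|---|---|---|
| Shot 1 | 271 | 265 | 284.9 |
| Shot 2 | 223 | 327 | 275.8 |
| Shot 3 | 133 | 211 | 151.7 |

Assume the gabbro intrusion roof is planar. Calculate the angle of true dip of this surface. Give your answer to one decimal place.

Two edge vectors: Shot 1→Shot 2 = (-48, 62, -9.1), Shot 1→Shot 3 = (-138, -54, -133.2).
Normal n = (Shot 1→Shot 2) × (Shot 1→Shot 3) = (-8749.8, -5137.8, 11148).
So ∂z/∂E = −n_x/n_z = 0.78488 and ∂z/∂N = −n_y/n_z = 0.46087.
Gradient magnitude |∇z| = √(a² + b²) = √(0.61603 + 0.21240) = 0.91018.
True dip = arctan(0.91018) = 42.3°, dipping toward WSW (azimuth ≈ 240°).

42.3°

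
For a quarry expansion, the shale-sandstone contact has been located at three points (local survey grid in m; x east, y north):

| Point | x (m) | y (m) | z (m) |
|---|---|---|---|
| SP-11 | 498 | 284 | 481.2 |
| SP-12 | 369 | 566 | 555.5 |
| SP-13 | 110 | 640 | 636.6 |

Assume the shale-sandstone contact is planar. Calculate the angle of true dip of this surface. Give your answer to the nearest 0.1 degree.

Two edge vectors: SP-11→SP-12 = (-129, 282, 74.3), SP-11→SP-13 = (-388, 356, 155.4).
Normal n = (SP-11→SP-12) × (SP-11→SP-13) = (17372, -8781.8, 63492).
So ∂z/∂x = −n_x/n_z = −0.27361 and ∂z/∂y = −n_y/n_z = 0.13831.
Gradient magnitude |∇z| = √(a² + b²) = √(0.07486 + 0.01913) = 0.30658.
True dip = arctan(0.30658) = 17.0°, dipping toward ESE (azimuth ≈ 117°).

17.0°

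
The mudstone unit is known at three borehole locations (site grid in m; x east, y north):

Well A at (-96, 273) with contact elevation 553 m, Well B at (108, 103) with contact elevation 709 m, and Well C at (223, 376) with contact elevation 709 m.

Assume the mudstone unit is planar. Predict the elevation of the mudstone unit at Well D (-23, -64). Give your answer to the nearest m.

675 m

Let the plane be z = a·x + b·y + c.
Well B−Well A: 204a − 170b = 156;  Well C−Well A: 319a + 103b = 156.
Solving gives a = 0.56601, b = −0.23843.
Then c = 553 − a·-96 − b·273 = 672.43.
At (-23, -64): z = −13.0 + 15.3 + 672.43 = 674.7 m.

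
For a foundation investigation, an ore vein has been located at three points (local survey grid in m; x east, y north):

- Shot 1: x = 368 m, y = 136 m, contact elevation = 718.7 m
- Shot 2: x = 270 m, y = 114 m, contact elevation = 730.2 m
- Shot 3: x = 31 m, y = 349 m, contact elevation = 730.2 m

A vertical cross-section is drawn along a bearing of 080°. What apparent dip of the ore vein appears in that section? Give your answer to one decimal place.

Let the plane be z = a·x + b·y + c.
Shot 2−Shot 1: −98a − 22b = 11.5;  Shot 3−Shot 1: −337a + 213b = 11.5.
Solving gives a = −0.09554, b = −0.09716.
Unit vector along 080° is (sin 80°, cos 80°) = (0.9848, 0.1736).
Slope in that direction = a·(0.9848) + b·(0.1736) = −0.11096.
Apparent dip = arctan|0.11096| = 6.3° (true dip is 7.8°, so apparent ≤ true as expected).

6.3°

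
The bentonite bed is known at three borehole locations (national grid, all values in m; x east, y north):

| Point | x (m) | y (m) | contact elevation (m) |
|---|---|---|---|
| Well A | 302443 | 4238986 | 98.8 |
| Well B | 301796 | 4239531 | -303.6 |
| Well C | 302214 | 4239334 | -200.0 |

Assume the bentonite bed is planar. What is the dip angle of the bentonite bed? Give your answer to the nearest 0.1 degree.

45.9°

Let the plane be z = a·x + b·y + c.
Well B−Well A: −647a + 545b = −402.4;  Well C−Well A: −229a + 348b = −298.8.
Solving gives a = −0.22731, b = −1.00820.
Gradient magnitude |∇z| = √(a² + b²) = √(0.05167 + 1.01647) = 1.03351.
True dip = arctan(1.03351) = 45.9°, dipping toward NNE (azimuth ≈ 013°).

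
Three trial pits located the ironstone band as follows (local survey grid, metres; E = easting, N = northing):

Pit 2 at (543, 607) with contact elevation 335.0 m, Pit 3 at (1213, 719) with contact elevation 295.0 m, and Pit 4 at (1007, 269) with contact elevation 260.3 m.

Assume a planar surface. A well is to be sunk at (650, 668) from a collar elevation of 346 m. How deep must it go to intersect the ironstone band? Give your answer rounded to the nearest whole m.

13 m

Two edge vectors: Pit 2→Pit 3 = (670, 112, -40), Pit 2→Pit 4 = (464, -338, -74.7).
Normal n = (Pit 2→Pit 3) × (Pit 2→Pit 4) = (-21886.4, 31489, -278428).
So ∂z/∂E = −n_x/n_z = −0.07861 and ∂z/∂N = −n_y/n_z = 0.11310.
Intercept c from Pit 2: 335 + 42.68 − 68.65 = 309.03.
At (650, 668): z_contact = −51.1 + 75.5 + 309.03 = 333.5 m.
Depth below ground = 346 − 333.5 = 13 m.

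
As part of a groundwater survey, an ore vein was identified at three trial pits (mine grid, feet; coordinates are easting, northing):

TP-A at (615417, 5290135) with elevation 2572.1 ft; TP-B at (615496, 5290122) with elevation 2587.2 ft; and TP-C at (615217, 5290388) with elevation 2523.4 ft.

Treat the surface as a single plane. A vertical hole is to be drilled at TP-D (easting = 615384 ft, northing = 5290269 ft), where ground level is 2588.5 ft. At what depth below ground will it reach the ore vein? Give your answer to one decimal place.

28.8 ft

Two edge vectors: TP-A→TP-B = (79, -13, 15.1), TP-A→TP-C = (-200, 253, -48.7).
Normal n = (TP-A→TP-B) × (TP-A→TP-C) = (-3187.2, 827.3, 17387).
So ∂z/∂easting = −n_x/n_z = 0.183309369 and ∂z/∂northing = −n_y/n_z = −0.047581526.
Intercept c from TP-A: 2572.1 − 112811.70 + 251712.70 = 141473.10.
At (615384, 5290269): z_contact = 112805.65 − 251719.07 + 141473.10 = 2559.67 ft.
Depth below ground = 2588.5 − 2559.67 = 28.8 ft.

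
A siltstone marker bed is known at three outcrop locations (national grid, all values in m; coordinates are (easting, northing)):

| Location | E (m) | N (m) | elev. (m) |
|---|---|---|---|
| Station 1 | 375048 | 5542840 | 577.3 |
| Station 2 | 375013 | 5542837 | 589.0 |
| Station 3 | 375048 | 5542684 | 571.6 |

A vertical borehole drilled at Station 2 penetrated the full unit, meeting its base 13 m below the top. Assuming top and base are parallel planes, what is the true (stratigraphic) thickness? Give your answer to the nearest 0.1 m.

12.3 m

Let the plane be z = a·E + b·N + c.
Station 2−Station 1: −35a − 3b = 11.7;  Station 3−Station 1: 0a − 156b = −5.7.
Solving gives a = −0.33742, b = 0.03654.
|∇z| = √(a²+b²) = 0.33939, so dip δ = arctan(0.33939) = 18.75°.
True thickness = vertical thickness × cos δ = 13 × cos 18.75° = 12.3 m.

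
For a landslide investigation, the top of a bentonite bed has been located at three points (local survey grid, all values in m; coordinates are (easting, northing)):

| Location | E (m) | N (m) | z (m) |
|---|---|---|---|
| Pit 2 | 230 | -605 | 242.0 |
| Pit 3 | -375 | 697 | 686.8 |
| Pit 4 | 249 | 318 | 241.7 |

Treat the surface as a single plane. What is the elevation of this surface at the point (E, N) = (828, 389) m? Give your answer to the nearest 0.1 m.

-165.3 m

Two edge vectors: Pit 2→Pit 3 = (-605, 1302, 444.8), Pit 2→Pit 4 = (19, 923, -0.3).
Normal n = (Pit 2→Pit 3) × (Pit 2→Pit 4) = (-410941, 8269.7, -583153).
So ∂z/∂E = −n_x/n_z = −0.70469 and ∂z/∂N = −n_y/n_z = 0.01418.
Intercept c from Pit 2: 242 + 162.08 + 8.58 = 412.66.
At (828, 389): z = −583.5 + 5.5 + 412.66 = -165.3 m.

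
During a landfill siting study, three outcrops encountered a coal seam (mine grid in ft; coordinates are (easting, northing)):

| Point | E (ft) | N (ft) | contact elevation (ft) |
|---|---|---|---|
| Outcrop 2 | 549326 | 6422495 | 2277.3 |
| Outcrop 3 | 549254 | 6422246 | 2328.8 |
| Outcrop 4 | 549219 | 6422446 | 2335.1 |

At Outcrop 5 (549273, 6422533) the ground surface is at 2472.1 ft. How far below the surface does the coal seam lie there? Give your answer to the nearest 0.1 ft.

169.8 ft

Two edge vectors: Outcrop 2→Outcrop 3 = (-72, -249, 51.5), Outcrop 2→Outcrop 4 = (-107, -49, 57.8).
Normal n = (Outcrop 2→Outcrop 3) × (Outcrop 2→Outcrop 4) = (-11868.7, -1348.9, -23115).
So ∂z/∂E = −n_x/n_z = −0.513463119 and ∂z/∂N = −n_y/n_z = −0.058356046.
Intercept c from Outcrop 2: 2277.3 + 282058.64 + 374791.41 = 659127.35.
At (549273, 6422533): z_contact = −282031.43 − 374793.63 + 659127.35 = 2302.30 ft.
Depth below ground = 2472.1 − 2302.30 = 169.8 ft.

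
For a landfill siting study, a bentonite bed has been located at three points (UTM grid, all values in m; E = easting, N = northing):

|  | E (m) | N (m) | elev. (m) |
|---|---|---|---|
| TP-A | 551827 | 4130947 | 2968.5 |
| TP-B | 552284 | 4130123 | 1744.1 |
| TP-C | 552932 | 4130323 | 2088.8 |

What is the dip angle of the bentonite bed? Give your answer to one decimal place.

56.7°

Let the plane be z = a·E + b·N + c.
TP-B−TP-A: 457a − 824b = −1224.4;  TP-C−TP-A: 1105a − 624b = −879.7.
Solving gives a = 0.06261, b = 1.52065.
Gradient magnitude |∇z| = √(a² + b²) = √(0.00392 + 2.31236) = 1.52193.
True dip = arctan(1.52193) = 56.7°, dipping toward S (azimuth ≈ 182°).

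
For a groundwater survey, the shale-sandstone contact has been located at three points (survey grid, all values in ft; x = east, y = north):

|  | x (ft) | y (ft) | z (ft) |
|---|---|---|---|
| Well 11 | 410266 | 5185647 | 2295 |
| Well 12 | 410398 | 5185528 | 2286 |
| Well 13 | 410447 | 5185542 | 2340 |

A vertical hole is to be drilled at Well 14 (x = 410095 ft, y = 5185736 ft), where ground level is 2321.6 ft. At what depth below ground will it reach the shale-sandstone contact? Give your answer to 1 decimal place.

79.2 ft

Two edge vectors: Well 11→Well 12 = (132, -119, -9), Well 11→Well 13 = (181, -105, 45).
Normal n = (Well 11→Well 12) × (Well 11→Well 13) = (-6300, -7569, 7679).
So ∂z/∂x = −n_x/n_z = 0.820419325 and ∂z/∂y = −n_y/n_z = 0.985675218.
Intercept c from Well 11: 2295 − 336590.15 − 5111363.74 = −5445658.89.
At (410095, 5185736): z_contact = 336449.86 + 5111451.46 − 5445658.89 = 2242.43 ft.
Depth below ground = 2321.6 − 2242.43 = 79.2 ft.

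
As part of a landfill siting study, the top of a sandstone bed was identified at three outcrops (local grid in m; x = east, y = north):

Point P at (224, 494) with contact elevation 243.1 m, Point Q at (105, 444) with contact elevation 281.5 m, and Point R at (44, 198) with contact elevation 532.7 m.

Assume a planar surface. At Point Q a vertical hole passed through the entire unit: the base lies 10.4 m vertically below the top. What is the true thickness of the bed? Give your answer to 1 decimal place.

7.1 m

Two edge vectors: Point P→Point Q = (-119, -50, 38.4), Point P→Point R = (-180, -296, 289.6).
Normal n = (Point P→Point Q) × (Point P→Point R) = (-3113.6, 27550.4, 26224).
So ∂z/∂x = −n_x/n_z = 0.11873 and ∂z/∂y = −n_y/n_z = −1.05058.
|∇z| = √(a²+b²) = 1.05727, so dip δ = arctan(1.05727) = 46.59°.
True thickness = vertical thickness × cos δ = 10.4 × cos 46.59° = 7.1 m.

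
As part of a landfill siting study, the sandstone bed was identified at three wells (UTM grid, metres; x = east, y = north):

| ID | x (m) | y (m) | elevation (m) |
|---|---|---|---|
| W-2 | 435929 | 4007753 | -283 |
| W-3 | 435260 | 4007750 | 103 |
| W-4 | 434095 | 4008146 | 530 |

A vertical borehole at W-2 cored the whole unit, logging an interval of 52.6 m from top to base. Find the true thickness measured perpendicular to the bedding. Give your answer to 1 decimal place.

40.3 m

Two edge vectors: W-2→W-3 = (-669, -3, 386), W-2→W-4 = (-1834, 393, 813).
Normal n = (W-2→W-3) × (W-2→W-4) = (-154137, -164027, -268419).
So ∂z/∂x = −n_x/n_z = −0.57424 and ∂z/∂y = −n_y/n_z = −0.61109.
|∇z| = √(a²+b²) = 0.83856, so dip δ = arctan(0.83856) = 39.98°.
True thickness = vertical thickness × cos δ = 52.6 × cos 39.98° = 40.3 m.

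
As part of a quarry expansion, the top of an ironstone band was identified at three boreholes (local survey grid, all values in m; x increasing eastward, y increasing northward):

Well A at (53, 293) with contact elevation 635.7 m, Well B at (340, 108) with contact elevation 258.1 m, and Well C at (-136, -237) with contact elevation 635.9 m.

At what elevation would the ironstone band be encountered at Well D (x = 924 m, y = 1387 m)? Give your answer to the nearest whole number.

Two edge vectors: Well A→Well B = (287, -185, -377.6), Well A→Well C = (-189, -530, 0.2).
Normal n = (Well A→Well B) × (Well A→Well C) = (-200165, 71309, -187075).
So ∂z/∂x = −n_x/n_z = −1.06997 and ∂z/∂y = −n_y/n_z = 0.38118.
Intercept c from Well A: 635.7 + 56.71 − 111.69 = 580.72.
At (924, 1387): z = −988.7 + 528.7 + 580.72 = 120.8 m.

121 m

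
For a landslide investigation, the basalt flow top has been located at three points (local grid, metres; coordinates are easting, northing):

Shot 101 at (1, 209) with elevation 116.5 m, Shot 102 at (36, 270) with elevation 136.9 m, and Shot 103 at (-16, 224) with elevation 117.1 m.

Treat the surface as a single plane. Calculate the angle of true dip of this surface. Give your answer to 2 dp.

16.27°

Two edge vectors: Shot 101→Shot 102 = (35, 61, 20.4), Shot 101→Shot 103 = (-17, 15, 0.6).
Normal n = (Shot 101→Shot 102) × (Shot 101→Shot 103) = (-269.4, -367.8, 1562).
So ∂z/∂easting = −n_x/n_z = 0.17247 and ∂z/∂northing = −n_y/n_z = 0.23547.
Gradient magnitude |∇z| = √(a² + b²) = √(0.02975 + 0.05544) = 0.29188.
True dip = arctan(0.29188) = 16.27°, dipping toward SW (azimuth ≈ 216°).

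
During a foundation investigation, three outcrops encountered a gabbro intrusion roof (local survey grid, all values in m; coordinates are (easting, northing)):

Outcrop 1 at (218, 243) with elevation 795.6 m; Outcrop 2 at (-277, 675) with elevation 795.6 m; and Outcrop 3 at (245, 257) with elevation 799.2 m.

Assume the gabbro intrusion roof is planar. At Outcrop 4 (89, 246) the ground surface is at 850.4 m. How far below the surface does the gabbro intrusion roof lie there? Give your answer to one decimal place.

65.3 m

Two edge vectors: Outcrop 1→Outcrop 2 = (-495, 432, 0), Outcrop 1→Outcrop 3 = (27, 14, 3.6).
Normal n = (Outcrop 1→Outcrop 2) × (Outcrop 1→Outcrop 3) = (1555.2, 1782, -18594).
So ∂z/∂E = −n_x/n_z = 0.08364 and ∂z/∂N = −n_y/n_z = 0.09584.
Intercept c from Outcrop 1: 795.6 − 18.23 − 23.29 = 754.08.
At (89, 246): z_contact = 7.44 + 23.58 + 754.08 = 785.10 m.
Depth below ground = 850.4 − 785.10 = 65.3 m.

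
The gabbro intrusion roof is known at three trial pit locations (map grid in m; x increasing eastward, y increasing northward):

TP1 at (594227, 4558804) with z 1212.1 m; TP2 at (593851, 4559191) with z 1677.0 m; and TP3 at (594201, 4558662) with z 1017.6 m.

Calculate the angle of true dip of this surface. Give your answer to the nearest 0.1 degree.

53.5°

Two edge vectors: TP1→TP2 = (-376, 387, 464.9), TP1→TP3 = (-26, -142, -194.5).
Normal n = (TP1→TP2) × (TP1→TP3) = (-9255.7, -85219.4, 63454).
So ∂z/∂x = −n_x/n_z = 0.14586 and ∂z/∂y = −n_y/n_z = 1.34301.
Gradient magnitude |∇z| = √(a² + b²) = √(0.02128 + 1.80368) = 1.35091.
True dip = arctan(1.35091) = 53.5°, dipping toward S (azimuth ≈ 186°).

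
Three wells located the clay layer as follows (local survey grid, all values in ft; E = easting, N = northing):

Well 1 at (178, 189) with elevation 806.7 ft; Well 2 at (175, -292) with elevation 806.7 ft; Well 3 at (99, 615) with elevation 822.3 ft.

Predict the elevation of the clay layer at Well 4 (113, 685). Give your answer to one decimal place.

Let the plane be z = a·E + b·N + c.
Well 2−Well 1: −3a − 481b = 0;  Well 3−Well 1: −79a + 426b = 15.6.
Solving gives a = −0.19104, b = 0.00119.
Then c = 806.7 − a·178 − b·189 = 840.48.
At (113, 685): z = −21.6 + 0.8 + 840.48 = 819.7 ft.

819.7 ft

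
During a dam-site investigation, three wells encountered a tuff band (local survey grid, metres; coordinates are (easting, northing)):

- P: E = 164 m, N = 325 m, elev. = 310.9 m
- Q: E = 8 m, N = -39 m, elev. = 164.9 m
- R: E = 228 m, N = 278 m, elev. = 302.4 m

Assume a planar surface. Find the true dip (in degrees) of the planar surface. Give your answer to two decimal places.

20.28°

Let the plane be z = a·E + b·N + c.
Q−P: −156a − 364b = −146;  R−P: 64a − 47b = −8.5.
Solving gives a = 0.12302, b = 0.34837.
Gradient magnitude |∇z| = √(a² + b²) = √(0.01514 + 0.12136) = 0.36946.
True dip = arctan(0.36946) = 20.28°, dipping toward SSW (azimuth ≈ 199°).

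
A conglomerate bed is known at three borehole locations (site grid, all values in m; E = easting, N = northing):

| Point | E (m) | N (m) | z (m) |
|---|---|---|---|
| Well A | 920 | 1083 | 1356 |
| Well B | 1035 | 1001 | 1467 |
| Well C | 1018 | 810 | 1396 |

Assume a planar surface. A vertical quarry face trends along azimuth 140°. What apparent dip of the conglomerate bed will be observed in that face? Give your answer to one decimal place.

28.3°

Let the plane be z = a·E + b·N + c.
Well B−Well A: 115a − 82b = 111;  Well C−Well A: 98a − 273b = 40.
Solving gives a = 1.15686, b = 0.26876.
Unit vector along 140° is (sin 140°, cos 140°) = (0.6428, -0.7660).
Slope in that direction = a·(0.6428) + b·(-0.7660) = 0.53773.
Apparent dip = arctan|0.53773| = 28.3° (true dip is 49.9°, so apparent ≤ true as expected).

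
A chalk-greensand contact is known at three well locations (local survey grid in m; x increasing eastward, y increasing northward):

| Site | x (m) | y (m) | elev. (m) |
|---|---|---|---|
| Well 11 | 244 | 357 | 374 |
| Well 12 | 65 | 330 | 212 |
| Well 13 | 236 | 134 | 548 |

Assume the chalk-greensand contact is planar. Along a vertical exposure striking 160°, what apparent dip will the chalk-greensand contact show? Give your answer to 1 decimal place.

Two edge vectors: Well 11→Well 12 = (-179, -27, -162), Well 11→Well 13 = (-8, -223, 174).
Normal n = (Well 11→Well 12) × (Well 11→Well 13) = (-40824, 32442, 39701).
So ∂z/∂x = −n_x/n_z = 1.02829 and ∂z/∂y = −n_y/n_z = −0.81716.
Unit vector along 160° is (sin 160°, cos 160°) = (0.3420, -0.9397).
Slope in that direction = a·(0.3420) + b·(-0.9397) = 1.11957.
Apparent dip = arctan|1.11957| = 48.2° (true dip is 52.7°, so apparent ≤ true as expected).

48.2°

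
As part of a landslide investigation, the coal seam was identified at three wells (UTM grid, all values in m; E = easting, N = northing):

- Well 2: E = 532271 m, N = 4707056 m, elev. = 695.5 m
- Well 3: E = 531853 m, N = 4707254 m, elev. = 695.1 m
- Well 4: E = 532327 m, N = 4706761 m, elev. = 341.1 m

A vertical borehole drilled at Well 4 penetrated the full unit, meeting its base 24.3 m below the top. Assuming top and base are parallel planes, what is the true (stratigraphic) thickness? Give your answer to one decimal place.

13.7 m

Two edge vectors: Well 2→Well 3 = (-418, 198, -0.4), Well 2→Well 4 = (56, -295, -354.4).
Normal n = (Well 2→Well 3) × (Well 2→Well 4) = (-70289.2, -148161.6, 112222).
So ∂z/∂E = −n_x/n_z = 0.62634 and ∂z/∂N = −n_y/n_z = 1.32025.
|∇z| = √(a²+b²) = 1.46129, so dip δ = arctan(1.46129) = 55.62°.
True thickness = vertical thickness × cos δ = 24.3 × cos 55.62° = 13.7 m.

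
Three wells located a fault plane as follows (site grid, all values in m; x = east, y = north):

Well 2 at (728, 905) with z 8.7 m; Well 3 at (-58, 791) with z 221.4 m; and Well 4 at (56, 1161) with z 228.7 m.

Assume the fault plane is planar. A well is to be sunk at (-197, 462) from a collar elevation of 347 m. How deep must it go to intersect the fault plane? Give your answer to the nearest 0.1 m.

Let the plane be z = a·x + b·y + c.
Well 3−Well 2: −786a − 114b = 212.7;  Well 4−Well 2: −672a + 256b = 220.
Solving gives a = −0.286265, b = 0.107930.
Then c = 8.7 − a·728 − b·905 = 119.42.
At (-197, 462): z_contact = 56.39 + 49.86 + 119.42 = 225.68 m.
Depth below ground = 347 − 225.68 = 121.3 m.

121.3 m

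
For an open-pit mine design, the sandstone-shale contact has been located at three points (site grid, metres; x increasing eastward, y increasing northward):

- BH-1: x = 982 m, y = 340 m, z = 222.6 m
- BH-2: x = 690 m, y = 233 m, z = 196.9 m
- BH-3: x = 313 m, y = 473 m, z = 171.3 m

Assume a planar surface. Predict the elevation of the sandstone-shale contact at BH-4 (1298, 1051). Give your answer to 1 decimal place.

Let the plane be z = a·x + b·y + c.
BH-2−BH-1: −292a − 107b = −25.7;  BH-3−BH-1: −669a + 133b = −51.3.
Solving gives a = 0.080667, b = 0.020048.
Then c = 222.6 − a·982 − b·340 = 136.57.
At (1298, 1051): z = 104.7 + 21.1 + 136.57 = 262.3 m.

262.3 m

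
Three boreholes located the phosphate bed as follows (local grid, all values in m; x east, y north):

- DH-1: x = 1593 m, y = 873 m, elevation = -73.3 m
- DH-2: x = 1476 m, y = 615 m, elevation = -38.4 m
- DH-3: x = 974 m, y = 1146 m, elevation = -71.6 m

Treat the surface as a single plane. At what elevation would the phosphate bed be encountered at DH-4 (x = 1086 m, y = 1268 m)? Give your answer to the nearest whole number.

-91 m

Two edge vectors: DH-1→DH-2 = (-117, -258, 34.9), DH-1→DH-3 = (-619, 273, 1.7).
Normal n = (DH-1→DH-2) × (DH-1→DH-3) = (-9966.3, -21404.2, -191643).
So ∂z/∂x = −n_x/n_z = −0.05200 and ∂z/∂y = −n_y/n_z = −0.11169.
Intercept c from DH-1: -73.3 + 82.84 + 97.50 = 107.05.
At (1086, 1268): z = −56.5 − 141.6 + 107.05 = -91.1 m.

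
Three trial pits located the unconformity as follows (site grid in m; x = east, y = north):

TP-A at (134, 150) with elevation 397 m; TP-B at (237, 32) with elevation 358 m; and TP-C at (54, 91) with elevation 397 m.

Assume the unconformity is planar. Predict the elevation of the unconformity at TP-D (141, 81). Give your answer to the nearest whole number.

Two edge vectors: TP-A→TP-B = (103, -118, -39), TP-A→TP-C = (-80, -59, 0).
Normal n = (TP-A→TP-B) × (TP-A→TP-C) = (-2301, 3120, -15517).
So ∂z/∂x = −n_x/n_z = −0.14829 and ∂z/∂y = −n_y/n_z = 0.20107.
Intercept c from TP-A: 397 + 19.87 − 30.16 = 386.71.
At (141, 81): z = −20.9 + 16.3 + 386.71 = 382.1 m.

382 m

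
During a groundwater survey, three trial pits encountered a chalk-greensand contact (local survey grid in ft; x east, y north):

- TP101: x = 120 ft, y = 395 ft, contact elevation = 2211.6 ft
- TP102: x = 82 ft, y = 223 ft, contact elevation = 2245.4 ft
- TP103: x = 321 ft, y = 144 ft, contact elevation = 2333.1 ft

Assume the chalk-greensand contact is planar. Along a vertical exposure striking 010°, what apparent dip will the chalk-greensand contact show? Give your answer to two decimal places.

11.63°

Two edge vectors: TP101→TP102 = (-38, -172, 33.8), TP101→TP103 = (201, -251, 121.5).
Normal n = (TP101→TP102) × (TP101→TP103) = (-12414.2, 11410.8, 44110).
So ∂z/∂x = −n_x/n_z = 0.28144 and ∂z/∂y = −n_y/n_z = −0.25869.
Unit vector along 010° is (sin 10°, cos 10°) = (0.1736, 0.9848).
Slope in that direction = a·(0.1736) + b·(0.9848) = −0.20589.
Apparent dip = arctan|0.20589| = 11.63° (true dip is 20.9°, so apparent ≤ true as expected).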